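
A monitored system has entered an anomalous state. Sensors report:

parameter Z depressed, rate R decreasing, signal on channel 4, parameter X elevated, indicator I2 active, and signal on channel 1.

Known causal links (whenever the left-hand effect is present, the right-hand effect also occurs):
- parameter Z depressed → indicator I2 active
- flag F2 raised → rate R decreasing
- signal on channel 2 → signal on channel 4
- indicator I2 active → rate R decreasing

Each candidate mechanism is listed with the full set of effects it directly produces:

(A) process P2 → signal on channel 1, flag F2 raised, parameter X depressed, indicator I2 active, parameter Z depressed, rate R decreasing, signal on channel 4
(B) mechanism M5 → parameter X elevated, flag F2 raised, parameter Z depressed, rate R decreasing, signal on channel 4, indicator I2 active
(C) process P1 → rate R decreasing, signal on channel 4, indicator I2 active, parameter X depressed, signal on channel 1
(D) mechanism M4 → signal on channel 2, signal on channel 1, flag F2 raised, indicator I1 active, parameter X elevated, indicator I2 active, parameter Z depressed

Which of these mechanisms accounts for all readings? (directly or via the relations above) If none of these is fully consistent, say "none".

Testing each hypothesis:
(A) process P2 — fails on parameter X elevated (predicts parameter X depressed, not parameter X elevated)
(B) mechanism M5 — does not account for signal on channel 1
(C) process P1 — fails on parameter Z depressed, parameter X elevated (predicts parameter X depressed, not parameter X elevated)
(D) mechanism M4 — parameter Z depressed +; rate R decreasing + (by flag F2 raised → rate R decreasing); signal on channel 4 + (by signal on channel 2 → signal on channel 4); parameter X elevated +; indicator I2 active +; signal on channel 1 +
Only (D) is consistent with every observation.

D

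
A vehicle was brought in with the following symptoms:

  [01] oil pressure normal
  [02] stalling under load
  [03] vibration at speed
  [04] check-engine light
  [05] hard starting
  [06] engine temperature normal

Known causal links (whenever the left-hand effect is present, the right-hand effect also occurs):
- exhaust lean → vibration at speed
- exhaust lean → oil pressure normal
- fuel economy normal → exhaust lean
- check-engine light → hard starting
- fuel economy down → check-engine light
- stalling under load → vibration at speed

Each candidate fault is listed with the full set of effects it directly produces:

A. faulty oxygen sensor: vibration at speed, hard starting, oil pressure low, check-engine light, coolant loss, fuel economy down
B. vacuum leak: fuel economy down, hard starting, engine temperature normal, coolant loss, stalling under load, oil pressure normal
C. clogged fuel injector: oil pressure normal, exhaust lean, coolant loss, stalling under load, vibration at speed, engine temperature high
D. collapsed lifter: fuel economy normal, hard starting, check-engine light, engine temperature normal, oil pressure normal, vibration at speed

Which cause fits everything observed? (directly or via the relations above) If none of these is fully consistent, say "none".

Testing each hypothesis:
(A) faulty oxygen sensor — oil pressure normal ✗; stalling under load ✗; vibration at speed ✓; check-engine light ✓; hard starting ✓; engine temperature normal ✗
(B) vacuum leak — oil pressure normal ✓; stalling under load ✓; vibration at speed ✓ (through stalling under load → vibration at speed); check-engine light ✓ (through fuel economy down → check-engine light); hard starting ✓; engine temperature normal ✓
(C) clogged fuel injector — oil pressure normal ✓; stalling under load ✓; vibration at speed ✓; check-engine light ✗; hard starting ✗; engine temperature normal ✗
(D) collapsed lifter — oil pressure normal ✓; stalling under load ✗; vibration at speed ✓; check-engine light ✓; hard starting ✓; engine temperature normal ✓
(B) alone accounts for all the evidence.

B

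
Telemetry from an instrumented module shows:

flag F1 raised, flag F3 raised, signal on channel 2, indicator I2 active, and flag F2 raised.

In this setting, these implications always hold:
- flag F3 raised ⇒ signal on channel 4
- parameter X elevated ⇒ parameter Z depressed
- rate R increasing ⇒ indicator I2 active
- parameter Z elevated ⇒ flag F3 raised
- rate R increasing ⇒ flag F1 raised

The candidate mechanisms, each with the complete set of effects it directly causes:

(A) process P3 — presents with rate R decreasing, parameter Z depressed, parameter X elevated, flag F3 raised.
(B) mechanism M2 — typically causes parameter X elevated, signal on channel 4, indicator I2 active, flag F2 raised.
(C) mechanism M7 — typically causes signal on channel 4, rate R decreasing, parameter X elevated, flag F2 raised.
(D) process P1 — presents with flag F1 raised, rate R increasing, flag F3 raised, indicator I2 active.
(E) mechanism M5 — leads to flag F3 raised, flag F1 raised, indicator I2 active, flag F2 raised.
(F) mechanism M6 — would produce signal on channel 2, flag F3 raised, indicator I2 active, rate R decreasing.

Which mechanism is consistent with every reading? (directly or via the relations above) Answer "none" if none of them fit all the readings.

Per-candidate check:
(A) process P3 — does not account for flag F1 raised, signal on channel 2, indicator I2 active, flag F2 raised
(B) mechanism M2 — flag F1 raised -; flag F3 raised -; signal on channel 2 -; indicator I2 active +; flag F2 raised +
(C) mechanism M7 — flag F1 raised -; flag F3 raised -; signal on channel 2 -; indicator I2 active -; flag F2 raised +
(D) process P1 — does not account for signal on channel 2, flag F2 raised
(E) mechanism M5 — flag F1 raised +; flag F3 raised +; signal on channel 2 -; indicator I2 active +; flag F2 raised +
(F) mechanism M6 — does not account for flag F1 raised, flag F2 raised
No candidate is consistent with all observations.

none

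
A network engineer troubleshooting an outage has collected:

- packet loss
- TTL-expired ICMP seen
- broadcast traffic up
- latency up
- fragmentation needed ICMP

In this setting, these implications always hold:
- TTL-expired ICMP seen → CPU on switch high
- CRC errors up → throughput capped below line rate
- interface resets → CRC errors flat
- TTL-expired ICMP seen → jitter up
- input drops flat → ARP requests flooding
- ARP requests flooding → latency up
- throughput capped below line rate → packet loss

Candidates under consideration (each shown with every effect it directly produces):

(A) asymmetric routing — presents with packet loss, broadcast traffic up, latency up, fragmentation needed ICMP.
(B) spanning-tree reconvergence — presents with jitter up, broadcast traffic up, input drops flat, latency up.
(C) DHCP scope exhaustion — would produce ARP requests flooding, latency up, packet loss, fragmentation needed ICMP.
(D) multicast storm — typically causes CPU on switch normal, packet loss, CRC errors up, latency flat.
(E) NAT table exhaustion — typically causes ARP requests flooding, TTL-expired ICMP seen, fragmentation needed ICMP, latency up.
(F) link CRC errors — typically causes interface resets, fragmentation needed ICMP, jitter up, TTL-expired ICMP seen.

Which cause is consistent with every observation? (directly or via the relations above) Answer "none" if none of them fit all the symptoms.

For each candidate, compare predicted effects to what was observed:
(A) asymmetric routing — does not account for TTL-expired ICMP seen
(B) spanning-tree reconvergence — does not account for packet loss, TTL-expired ICMP seen, fragmentation needed ICMP
(C) DHCP scope exhaustion — packet loss ✓; TTL-expired ICMP seen ✗; broadcast traffic up ✗; latency up ✓; fragmentation needed ICMP ✓
(D) multicast storm — packet loss ✓; TTL-expired ICMP seen ✗; broadcast traffic up ✗; latency up ✗; fragmentation needed ICMP ✗
(E) NAT table exhaustion — packet loss ✗; TTL-expired ICMP seen ✓; broadcast traffic up ✗; latency up ✓; fragmentation needed ICMP ✓
(F) link CRC errors — packet loss ✗; TTL-expired ICMP seen ✓; broadcast traffic up ✗; latency up ✗; fragmentation needed ICMP ✓
None of the listed candidates fits everything.

none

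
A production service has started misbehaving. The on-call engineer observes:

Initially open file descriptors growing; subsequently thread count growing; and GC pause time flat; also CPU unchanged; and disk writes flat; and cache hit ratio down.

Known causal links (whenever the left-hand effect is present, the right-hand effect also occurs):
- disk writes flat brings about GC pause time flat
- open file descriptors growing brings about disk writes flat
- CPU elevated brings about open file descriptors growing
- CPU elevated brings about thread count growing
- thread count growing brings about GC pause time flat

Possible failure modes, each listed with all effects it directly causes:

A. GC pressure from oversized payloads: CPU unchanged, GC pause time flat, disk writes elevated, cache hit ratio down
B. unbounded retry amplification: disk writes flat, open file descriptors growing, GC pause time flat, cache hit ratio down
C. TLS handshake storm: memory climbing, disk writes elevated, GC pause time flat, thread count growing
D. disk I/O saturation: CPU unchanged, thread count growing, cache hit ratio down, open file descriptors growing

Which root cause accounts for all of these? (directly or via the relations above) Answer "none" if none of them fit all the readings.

D

For each candidate, compare predicted effects to what was observed:
(A) GC pressure from oversized payloads — open file descriptors growing NO; thread count growing NO; GC pause time flat yes; CPU unchanged yes; disk writes flat NO; cache hit ratio down yes
(B) unbounded retry amplification — open file descriptors growing yes; thread count growing NO; GC pause time flat yes; CPU unchanged NO; disk writes flat yes; cache hit ratio down yes
(C) TLS handshake storm — open file descriptors growing NO; thread count growing yes; GC pause time flat yes; CPU unchanged NO; disk writes flat NO; cache hit ratio down NO
(D) disk I/O saturation — open file descriptors growing yes; thread count growing yes; GC pause time flat yes (by thread count growing → GC pause time flat); CPU unchanged yes; disk writes flat yes (by open file descriptors growing → disk writes flat); cache hit ratio down yes
(D) is the only candidate with no mismatches.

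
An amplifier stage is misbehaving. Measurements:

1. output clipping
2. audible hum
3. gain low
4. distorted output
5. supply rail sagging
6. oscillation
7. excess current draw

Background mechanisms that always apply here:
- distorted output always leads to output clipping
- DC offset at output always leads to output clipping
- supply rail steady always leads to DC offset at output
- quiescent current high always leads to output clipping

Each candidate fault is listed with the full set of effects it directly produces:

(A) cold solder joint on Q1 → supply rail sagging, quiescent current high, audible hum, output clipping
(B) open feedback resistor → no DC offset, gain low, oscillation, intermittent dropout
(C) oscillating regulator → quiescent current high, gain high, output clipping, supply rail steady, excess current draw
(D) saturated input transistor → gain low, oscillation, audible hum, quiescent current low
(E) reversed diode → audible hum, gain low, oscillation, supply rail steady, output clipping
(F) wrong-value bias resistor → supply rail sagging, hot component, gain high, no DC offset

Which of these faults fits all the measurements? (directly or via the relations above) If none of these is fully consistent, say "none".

Checking each candidate against the observations:
(A) cold solder joint on Q1 — output clipping match; audible hum match; gain low miss; distorted output miss; supply rail sagging match; oscillation miss; excess current draw miss
(B) open feedback resistor — output clipping miss; audible hum miss; gain low match; distorted output miss; supply rail sagging miss; oscillation match; excess current draw miss
(C) oscillating regulator — fails on audible hum, gain low, distorted output, supply rail sagging, oscillation (predicts gain high, not gain low; predicts supply rail steady, not supply rail sagging)
(D) saturated input transistor — output clipping miss; audible hum match; gain low match; distorted output miss; supply rail sagging miss; oscillation match; excess current draw miss
(E) reversed diode — fails on distorted output, supply rail sagging, excess current draw (predicts supply rail steady, not supply rail sagging)
(F) wrong-value bias resistor — output clipping miss; audible hum miss; gain low miss; distorted output miss; supply rail sagging match; oscillation miss; excess current draw miss
Every candidate fails on at least one observation.

none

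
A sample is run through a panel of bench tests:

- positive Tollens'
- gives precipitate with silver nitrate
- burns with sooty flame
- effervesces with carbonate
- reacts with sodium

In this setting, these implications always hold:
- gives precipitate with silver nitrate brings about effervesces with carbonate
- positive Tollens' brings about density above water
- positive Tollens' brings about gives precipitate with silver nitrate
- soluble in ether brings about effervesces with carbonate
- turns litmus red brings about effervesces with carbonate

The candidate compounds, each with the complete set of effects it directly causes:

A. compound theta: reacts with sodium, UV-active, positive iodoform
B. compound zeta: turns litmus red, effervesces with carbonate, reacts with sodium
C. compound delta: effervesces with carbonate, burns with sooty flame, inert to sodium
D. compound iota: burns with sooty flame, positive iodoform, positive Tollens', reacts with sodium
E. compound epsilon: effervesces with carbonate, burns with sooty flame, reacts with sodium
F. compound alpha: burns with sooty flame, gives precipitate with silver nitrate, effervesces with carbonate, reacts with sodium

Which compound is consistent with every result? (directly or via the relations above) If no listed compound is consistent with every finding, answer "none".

D

For each candidate, compare predicted effects to what was observed:
(A) compound theta — does not account for positive Tollens', gives precipitate with silver nitrate, burns with sooty flame, effervesces with carbonate
(B) compound zeta — does not account for positive Tollens', gives precipitate with silver nitrate, burns with sooty flame
(C) compound delta — fails on positive Tollens', gives precipitate with silver nitrate, reacts with sodium (predicts inert to sodium, not reacts with sodium)
(D) compound iota — accounts for every observation (gives precipitate with silver nitrate through positive Tollens' → gives precipitate with silver nitrate)
(E) compound epsilon — positive Tollens' miss; gives precipitate with silver nitrate miss; burns with sooty flame match; effervesces with carbonate match; reacts with sodium match
(F) compound alpha — does not account for positive Tollens'
Only (D) is consistent with every observation.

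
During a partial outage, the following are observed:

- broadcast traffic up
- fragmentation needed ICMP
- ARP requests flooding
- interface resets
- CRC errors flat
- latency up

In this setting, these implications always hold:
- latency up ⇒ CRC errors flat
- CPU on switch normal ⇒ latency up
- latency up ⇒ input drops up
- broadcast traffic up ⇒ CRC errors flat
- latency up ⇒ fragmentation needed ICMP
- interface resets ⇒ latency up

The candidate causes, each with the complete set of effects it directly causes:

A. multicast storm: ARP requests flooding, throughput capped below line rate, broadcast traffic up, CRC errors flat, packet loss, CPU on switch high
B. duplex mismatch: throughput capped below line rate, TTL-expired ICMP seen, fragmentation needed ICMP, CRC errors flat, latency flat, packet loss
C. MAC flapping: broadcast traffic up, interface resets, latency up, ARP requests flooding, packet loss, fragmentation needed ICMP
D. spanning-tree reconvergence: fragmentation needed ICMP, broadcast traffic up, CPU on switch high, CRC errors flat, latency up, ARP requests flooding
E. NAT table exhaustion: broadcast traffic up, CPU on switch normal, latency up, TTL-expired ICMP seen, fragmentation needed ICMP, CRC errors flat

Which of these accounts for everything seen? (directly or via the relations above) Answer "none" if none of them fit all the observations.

C

For each candidate, compare predicted effects to what was observed:
(A) multicast storm — does not account for fragmentation needed ICMP, interface resets, latency up
(B) duplex mismatch — broadcast traffic up NO; fragmentation needed ICMP yes; ARP requests flooding NO; interface resets NO; CRC errors flat yes; latency up NO
(C) MAC flapping — broadcast traffic up yes; fragmentation needed ICMP yes; ARP requests flooding yes; interface resets yes; CRC errors flat yes (via broadcast traffic up → CRC errors flat); latency up yes
(D) spanning-tree reconvergence — broadcast traffic up yes; fragmentation needed ICMP yes; ARP requests flooding yes; interface resets NO; CRC errors flat yes; latency up yes
(E) NAT table exhaustion — broadcast traffic up yes; fragmentation needed ICMP yes; ARP requests flooding NO; interface resets NO; CRC errors flat yes; latency up yes
(C) alone accounts for all the evidence.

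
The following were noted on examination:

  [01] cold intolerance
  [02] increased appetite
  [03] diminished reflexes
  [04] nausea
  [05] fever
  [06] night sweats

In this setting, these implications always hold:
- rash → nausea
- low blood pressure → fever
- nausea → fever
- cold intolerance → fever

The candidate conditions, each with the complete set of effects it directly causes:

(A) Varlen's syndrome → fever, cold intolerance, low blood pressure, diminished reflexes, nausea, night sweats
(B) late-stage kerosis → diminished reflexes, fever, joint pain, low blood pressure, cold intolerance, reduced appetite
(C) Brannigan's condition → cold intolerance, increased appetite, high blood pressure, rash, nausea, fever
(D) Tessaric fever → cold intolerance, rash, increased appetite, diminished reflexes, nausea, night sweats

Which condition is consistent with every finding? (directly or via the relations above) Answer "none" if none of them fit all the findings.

For each candidate, compare predicted effects to what was observed:
(A) Varlen's syndrome — cold intolerance yes; increased appetite NO; diminished reflexes yes; nausea yes; fever yes; night sweats yes
(B) late-stage kerosis — cold intolerance yes; increased appetite NO; diminished reflexes yes; nausea NO; fever yes; night sweats NO
(C) Brannigan's condition — cold intolerance yes; increased appetite yes; diminished reflexes NO; nausea yes; fever yes; night sweats NO
(D) Tessaric fever — accounts for every observation (fever via nausea → fever)
(D) alone accounts for all the evidence.

D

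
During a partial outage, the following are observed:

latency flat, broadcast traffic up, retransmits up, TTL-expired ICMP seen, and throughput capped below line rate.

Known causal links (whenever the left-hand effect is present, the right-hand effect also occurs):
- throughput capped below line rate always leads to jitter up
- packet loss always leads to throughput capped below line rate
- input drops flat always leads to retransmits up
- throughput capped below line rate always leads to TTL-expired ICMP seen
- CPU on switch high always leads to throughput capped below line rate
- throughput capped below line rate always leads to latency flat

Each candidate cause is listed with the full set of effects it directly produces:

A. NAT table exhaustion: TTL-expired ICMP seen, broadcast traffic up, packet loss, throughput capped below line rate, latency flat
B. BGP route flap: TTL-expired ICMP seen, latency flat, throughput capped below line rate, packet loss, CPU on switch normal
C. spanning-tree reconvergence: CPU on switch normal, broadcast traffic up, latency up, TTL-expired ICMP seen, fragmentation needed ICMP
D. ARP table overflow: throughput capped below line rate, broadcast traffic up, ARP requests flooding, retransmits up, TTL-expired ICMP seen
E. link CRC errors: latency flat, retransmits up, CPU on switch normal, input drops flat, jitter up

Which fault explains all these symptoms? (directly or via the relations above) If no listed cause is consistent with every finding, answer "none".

Checking each candidate against the observations:
(A) NAT table exhaustion — does not account for retransmits up
(B) BGP route flap — latency flat +; broadcast traffic up -; retransmits up -; TTL-expired ICMP seen +; throughput capped below line rate +
(C) spanning-tree reconvergence — latency flat -; broadcast traffic up +; retransmits up -; TTL-expired ICMP seen +; throughput capped below line rate -
(D) ARP table overflow — latency flat + (by throughput capped below line rate → latency flat); broadcast traffic up +; retransmits up +; TTL-expired ICMP seen +; throughput capped below line rate +
(E) link CRC errors — latency flat +; broadcast traffic up -; retransmits up +; TTL-expired ICMP seen -; throughput capped below line rate -
(D) is the only candidate with no mismatches.

D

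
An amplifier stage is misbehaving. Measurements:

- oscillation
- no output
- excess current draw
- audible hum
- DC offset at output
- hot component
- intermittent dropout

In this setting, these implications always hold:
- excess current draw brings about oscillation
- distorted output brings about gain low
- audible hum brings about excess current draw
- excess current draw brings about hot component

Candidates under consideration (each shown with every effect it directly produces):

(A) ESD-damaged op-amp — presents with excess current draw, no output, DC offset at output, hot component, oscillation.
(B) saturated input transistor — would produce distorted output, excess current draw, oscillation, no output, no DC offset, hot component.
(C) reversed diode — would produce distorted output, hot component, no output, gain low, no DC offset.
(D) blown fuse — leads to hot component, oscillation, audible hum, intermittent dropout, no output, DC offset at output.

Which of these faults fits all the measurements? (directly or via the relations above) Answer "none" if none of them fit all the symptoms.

D

Checking each candidate against the observations:
(A) ESD-damaged op-amp — does not account for audible hum, intermittent dropout
(B) saturated input transistor — fails on audible hum, DC offset at output, intermittent dropout (predicts no DC offset, not DC offset at output)
(C) reversed diode — fails on oscillation, excess current draw, audible hum, DC offset at output, intermittent dropout (predicts no DC offset, not DC offset at output)
(D) blown fuse — oscillation ✓; no output ✓; excess current draw ✓ (by audible hum → excess current draw); audible hum ✓; DC offset at output ✓; hot component ✓; intermittent dropout ✓
(D) is the only candidate with no mismatches.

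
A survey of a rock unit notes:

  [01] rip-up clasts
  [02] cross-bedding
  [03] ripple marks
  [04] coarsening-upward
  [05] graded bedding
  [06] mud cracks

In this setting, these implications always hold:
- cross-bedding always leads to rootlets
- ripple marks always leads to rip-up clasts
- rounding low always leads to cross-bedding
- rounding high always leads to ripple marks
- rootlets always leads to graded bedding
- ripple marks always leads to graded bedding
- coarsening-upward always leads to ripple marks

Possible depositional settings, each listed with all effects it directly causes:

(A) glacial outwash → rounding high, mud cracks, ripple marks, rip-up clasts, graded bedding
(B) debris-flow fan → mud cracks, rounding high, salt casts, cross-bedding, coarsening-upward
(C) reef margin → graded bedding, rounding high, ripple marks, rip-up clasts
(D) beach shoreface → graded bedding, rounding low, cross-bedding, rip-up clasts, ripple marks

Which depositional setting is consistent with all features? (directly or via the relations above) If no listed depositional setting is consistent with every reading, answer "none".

B

Per-candidate check:
(A) glacial outwash — rip-up clasts ✓; cross-bedding ✗; ripple marks ✓; coarsening-upward ✗; graded bedding ✓; mud cracks ✓
(B) debris-flow fan — rip-up clasts ✓ (by rounding high → ripple marks → rip-up clasts); cross-bedding ✓; ripple marks ✓ (by rounding high → ripple marks); coarsening-upward ✓; graded bedding ✓ (by cross-bedding → rootlets → graded bedding); mud cracks ✓
(C) reef margin — rip-up clasts ✓; cross-bedding ✗; ripple marks ✓; coarsening-upward ✗; graded bedding ✓; mud cracks ✗
(D) beach shoreface — does not account for coarsening-upward, mud cracks
(B) alone accounts for all the evidence.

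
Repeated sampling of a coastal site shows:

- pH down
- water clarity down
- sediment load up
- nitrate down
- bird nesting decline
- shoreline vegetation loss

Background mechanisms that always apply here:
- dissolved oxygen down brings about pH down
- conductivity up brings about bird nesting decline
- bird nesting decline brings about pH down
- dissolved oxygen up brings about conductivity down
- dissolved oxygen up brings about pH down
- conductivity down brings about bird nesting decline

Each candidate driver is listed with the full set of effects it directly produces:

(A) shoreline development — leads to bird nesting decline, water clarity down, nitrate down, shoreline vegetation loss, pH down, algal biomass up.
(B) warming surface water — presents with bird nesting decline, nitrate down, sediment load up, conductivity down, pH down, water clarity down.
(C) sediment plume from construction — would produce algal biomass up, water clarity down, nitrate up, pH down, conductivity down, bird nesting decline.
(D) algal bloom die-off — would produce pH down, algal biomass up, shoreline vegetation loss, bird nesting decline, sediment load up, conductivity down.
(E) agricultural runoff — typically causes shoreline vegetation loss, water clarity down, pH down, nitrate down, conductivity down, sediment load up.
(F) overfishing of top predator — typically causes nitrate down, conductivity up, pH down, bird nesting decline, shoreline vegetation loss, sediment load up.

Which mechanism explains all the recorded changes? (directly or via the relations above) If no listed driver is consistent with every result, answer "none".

E

Testing each hypothesis:
(A) shoreline development — pH down +; water clarity down +; sediment load up -; nitrate down +; bird nesting decline +; shoreline vegetation loss +
(B) warming surface water — pH down +; water clarity down +; sediment load up +; nitrate down +; bird nesting decline +; shoreline vegetation loss -
(C) sediment plume from construction — pH down +; water clarity down +; sediment load up -; nitrate down -; bird nesting decline +; shoreline vegetation loss -
(D) algal bloom die-off — does not account for water clarity down, nitrate down
(E) agricultural runoff — pH down +; water clarity down +; sediment load up +; nitrate down +; bird nesting decline + (via conductivity down → bird nesting decline); shoreline vegetation loss +
(F) overfishing of top predator — pH down +; water clarity down -; sediment load up +; nitrate down +; bird nesting decline +; shoreline vegetation loss +
(E) is the only candidate with no mismatches.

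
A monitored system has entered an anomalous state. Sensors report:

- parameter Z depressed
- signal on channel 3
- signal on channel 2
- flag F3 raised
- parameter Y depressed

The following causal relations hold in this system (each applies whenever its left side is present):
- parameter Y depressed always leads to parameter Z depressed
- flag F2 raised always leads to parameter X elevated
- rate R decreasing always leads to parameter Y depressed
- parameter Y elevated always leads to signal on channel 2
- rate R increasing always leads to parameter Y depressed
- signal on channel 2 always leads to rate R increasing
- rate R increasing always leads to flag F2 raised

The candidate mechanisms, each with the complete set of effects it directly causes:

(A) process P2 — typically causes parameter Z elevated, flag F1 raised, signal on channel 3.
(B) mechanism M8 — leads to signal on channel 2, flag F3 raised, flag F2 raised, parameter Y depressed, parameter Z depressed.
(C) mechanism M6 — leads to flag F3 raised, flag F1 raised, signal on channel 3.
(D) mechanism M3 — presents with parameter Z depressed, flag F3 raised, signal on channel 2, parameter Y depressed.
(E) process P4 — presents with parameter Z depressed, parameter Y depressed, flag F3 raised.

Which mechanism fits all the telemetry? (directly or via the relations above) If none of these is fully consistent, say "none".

none

Checking each candidate against the observations:
(A) process P2 — fails on parameter Z depressed, signal on channel 2, flag F3 raised, parameter Y depressed (predicts parameter Z elevated, not parameter Z depressed)
(B) mechanism M8 — does not account for signal on channel 3
(C) mechanism M6 — parameter Z depressed NO; signal on channel 3 yes; signal on channel 2 NO; flag F3 raised yes; parameter Y depressed NO
(D) mechanism M3 — parameter Z depressed yes; signal on channel 3 NO; signal on channel 2 yes; flag F3 raised yes; parameter Y depressed yes
(E) process P4 — does not account for signal on channel 3, signal on channel 2
Every candidate fails on at least one observation.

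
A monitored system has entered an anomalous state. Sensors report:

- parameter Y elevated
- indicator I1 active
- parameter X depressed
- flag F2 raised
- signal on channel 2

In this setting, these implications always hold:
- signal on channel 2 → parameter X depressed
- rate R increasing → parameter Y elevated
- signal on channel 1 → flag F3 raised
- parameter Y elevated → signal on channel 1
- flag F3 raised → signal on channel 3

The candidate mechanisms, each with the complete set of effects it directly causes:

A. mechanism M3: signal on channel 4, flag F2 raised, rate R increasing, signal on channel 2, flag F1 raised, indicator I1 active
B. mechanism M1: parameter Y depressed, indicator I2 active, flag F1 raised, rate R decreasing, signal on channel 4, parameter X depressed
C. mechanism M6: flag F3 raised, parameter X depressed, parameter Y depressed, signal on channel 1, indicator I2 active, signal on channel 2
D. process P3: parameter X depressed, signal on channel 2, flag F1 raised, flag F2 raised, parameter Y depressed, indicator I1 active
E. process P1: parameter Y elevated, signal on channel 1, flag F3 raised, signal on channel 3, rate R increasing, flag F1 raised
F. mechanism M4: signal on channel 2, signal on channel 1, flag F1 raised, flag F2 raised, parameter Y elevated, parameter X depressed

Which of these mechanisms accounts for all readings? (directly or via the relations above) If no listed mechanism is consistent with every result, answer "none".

A

Checking each candidate against the observations:
(A) mechanism M3 — parameter Y elevated yes (by rate R increasing → parameter Y elevated); indicator I1 active yes; parameter X depressed yes (by signal on channel 2 → parameter X depressed); flag F2 raised yes; signal on channel 2 yes
(B) mechanism M1 — fails on parameter Y elevated, indicator I1 active, flag F2 raised, signal on channel 2 (predicts parameter Y depressed, not parameter Y elevated)
(C) mechanism M6 — parameter Y elevated NO; indicator I1 active NO; parameter X depressed yes; flag F2 raised NO; signal on channel 2 yes
(D) process P3 — fails on parameter Y elevated (predicts parameter Y depressed, not parameter Y elevated)
(E) process P1 — parameter Y elevated yes; indicator I1 active NO; parameter X depressed NO; flag F2 raised NO; signal on channel 2 NO
(F) mechanism M4 — parameter Y elevated yes; indicator I1 active NO; parameter X depressed yes; flag F2 raised yes; signal on channel 2 yes
(A) is the only candidate with no mismatches.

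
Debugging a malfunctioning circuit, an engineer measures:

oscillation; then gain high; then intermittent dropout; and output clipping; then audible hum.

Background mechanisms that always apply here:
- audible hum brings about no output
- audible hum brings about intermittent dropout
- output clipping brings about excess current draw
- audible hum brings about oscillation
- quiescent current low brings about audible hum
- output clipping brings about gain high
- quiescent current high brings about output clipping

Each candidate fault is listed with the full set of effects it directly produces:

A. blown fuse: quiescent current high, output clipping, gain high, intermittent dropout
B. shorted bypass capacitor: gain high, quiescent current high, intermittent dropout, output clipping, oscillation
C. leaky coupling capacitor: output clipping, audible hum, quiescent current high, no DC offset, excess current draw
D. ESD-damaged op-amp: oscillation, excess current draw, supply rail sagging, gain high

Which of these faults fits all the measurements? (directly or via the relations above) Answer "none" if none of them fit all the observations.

C

Checking each candidate against the observations:
(A) blown fuse — oscillation ✗; gain high ✓; intermittent dropout ✓; output clipping ✓; audible hum ✗
(B) shorted bypass capacitor — does not account for audible hum
(C) leaky coupling capacitor — oscillation ✓ (through audible hum → oscillation); gain high ✓ (through output clipping → gain high); intermittent dropout ✓ (through audible hum → intermittent dropout); output clipping ✓; audible hum ✓
(D) ESD-damaged op-amp — oscillation ✓; gain high ✓; intermittent dropout ✗; output clipping ✗; audible hum ✗
(C) alone accounts for all the evidence.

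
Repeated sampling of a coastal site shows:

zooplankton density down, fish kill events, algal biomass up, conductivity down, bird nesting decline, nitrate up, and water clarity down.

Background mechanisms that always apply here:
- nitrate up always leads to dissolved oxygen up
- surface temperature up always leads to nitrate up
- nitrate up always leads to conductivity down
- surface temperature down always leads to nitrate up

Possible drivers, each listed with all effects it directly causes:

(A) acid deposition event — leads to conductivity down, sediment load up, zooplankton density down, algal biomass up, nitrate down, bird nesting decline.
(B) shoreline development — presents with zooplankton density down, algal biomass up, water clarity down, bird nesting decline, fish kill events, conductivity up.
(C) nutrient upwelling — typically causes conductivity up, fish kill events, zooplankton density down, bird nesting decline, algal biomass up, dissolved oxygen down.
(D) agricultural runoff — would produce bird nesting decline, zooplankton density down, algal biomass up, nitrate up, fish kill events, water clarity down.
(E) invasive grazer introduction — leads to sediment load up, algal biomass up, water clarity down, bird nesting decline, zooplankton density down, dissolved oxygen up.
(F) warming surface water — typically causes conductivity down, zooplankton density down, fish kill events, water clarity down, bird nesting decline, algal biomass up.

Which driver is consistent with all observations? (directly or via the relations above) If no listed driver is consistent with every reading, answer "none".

Checking each candidate against the observations:
(A) acid deposition event — zooplankton density down match; fish kill events miss; algal biomass up match; conductivity down match; bird nesting decline match; nitrate up miss; water clarity down miss
(B) shoreline development — zooplankton density down match; fish kill events match; algal biomass up match; conductivity down miss; bird nesting decline match; nitrate up miss; water clarity down match
(C) nutrient upwelling — fails on conductivity down, nitrate up, water clarity down (predicts conductivity up, not conductivity down)
(D) agricultural runoff — accounts for every observation (conductivity down through nitrate up → conductivity down)
(E) invasive grazer introduction — does not account for fish kill events, conductivity down, nitrate up
(F) warming surface water — zooplankton density down match; fish kill events match; algal biomass up match; conductivity down match; bird nesting decline match; nitrate up miss; water clarity down match
(D) is the only candidate with no mismatches.

D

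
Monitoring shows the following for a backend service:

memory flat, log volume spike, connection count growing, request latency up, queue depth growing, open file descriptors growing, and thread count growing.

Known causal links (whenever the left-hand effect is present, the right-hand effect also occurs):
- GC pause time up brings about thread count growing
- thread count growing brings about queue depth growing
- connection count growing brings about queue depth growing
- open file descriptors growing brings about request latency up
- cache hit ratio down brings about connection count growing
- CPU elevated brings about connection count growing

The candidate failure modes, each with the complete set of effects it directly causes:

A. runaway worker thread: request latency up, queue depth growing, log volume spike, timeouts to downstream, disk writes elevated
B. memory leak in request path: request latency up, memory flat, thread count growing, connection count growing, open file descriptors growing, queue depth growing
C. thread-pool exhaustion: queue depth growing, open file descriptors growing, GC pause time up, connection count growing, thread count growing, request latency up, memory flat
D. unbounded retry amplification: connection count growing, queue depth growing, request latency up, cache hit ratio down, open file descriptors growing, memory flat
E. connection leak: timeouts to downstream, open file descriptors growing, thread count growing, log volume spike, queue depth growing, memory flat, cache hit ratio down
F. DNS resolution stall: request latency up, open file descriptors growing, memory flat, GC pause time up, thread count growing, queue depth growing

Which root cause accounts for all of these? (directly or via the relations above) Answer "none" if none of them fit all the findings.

Testing each hypothesis:
(A) runaway worker thread — memory flat -; log volume spike +; connection count growing -; request latency up +; queue depth growing +; open file descriptors growing -; thread count growing -
(B) memory leak in request path — does not account for log volume spike
(C) thread-pool exhaustion — memory flat +; log volume spike -; connection count growing +; request latency up +; queue depth growing +; open file descriptors growing +; thread count growing +
(D) unbounded retry amplification — does not account for log volume spike, thread count growing
(E) connection leak — memory flat +; log volume spike +; connection count growing + (by cache hit ratio down → connection count growing); request latency up + (by open file descriptors growing → request latency up); queue depth growing +; open file descriptors growing +; thread count growing +
(F) DNS resolution stall — memory flat +; log volume spike -; connection count growing -; request latency up +; queue depth growing +; open file descriptors growing +; thread count growing +
(E) is the only candidate with no mismatches.

E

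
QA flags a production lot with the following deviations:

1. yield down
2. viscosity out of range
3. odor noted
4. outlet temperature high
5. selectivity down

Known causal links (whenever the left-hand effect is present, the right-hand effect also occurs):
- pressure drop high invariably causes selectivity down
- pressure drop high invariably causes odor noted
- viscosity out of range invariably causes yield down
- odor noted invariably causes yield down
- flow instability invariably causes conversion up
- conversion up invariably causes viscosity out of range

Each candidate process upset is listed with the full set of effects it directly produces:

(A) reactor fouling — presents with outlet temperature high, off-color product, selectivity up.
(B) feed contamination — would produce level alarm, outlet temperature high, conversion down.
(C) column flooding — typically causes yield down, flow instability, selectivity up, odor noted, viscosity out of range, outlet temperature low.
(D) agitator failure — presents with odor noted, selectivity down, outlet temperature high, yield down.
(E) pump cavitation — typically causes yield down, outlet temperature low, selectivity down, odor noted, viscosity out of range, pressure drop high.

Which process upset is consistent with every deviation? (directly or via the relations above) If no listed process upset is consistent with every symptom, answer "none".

Per-candidate check:
(A) reactor fouling — fails on yield down, viscosity out of range, odor noted, selectivity down (predicts selectivity up, not selectivity down)
(B) feed contamination — yield down ✗; viscosity out of range ✗; odor noted ✗; outlet temperature high ✓; selectivity down ✗
(C) column flooding — fails on outlet temperature high, selectivity down (predicts outlet temperature low, not outlet temperature high; predicts selectivity up, not selectivity down)
(D) agitator failure — yield down ✓; viscosity out of range ✗; odor noted ✓; outlet temperature high ✓; selectivity down ✓
(E) pump cavitation — fails on outlet temperature high (predicts outlet temperature low, not outlet temperature high)
Every candidate fails on at least one observation.

none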